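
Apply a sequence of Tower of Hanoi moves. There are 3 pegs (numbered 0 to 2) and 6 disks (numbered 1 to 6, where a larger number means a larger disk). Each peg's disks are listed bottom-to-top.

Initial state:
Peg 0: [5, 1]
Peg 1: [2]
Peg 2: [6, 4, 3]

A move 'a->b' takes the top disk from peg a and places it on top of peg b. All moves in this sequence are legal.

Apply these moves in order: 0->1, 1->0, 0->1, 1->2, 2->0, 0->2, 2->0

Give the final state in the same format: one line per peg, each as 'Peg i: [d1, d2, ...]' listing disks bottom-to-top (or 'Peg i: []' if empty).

Answer: Peg 0: [5, 1]
Peg 1: [2]
Peg 2: [6, 4, 3]

Derivation:
After move 1 (0->1):
Peg 0: [5]
Peg 1: [2, 1]
Peg 2: [6, 4, 3]

After move 2 (1->0):
Peg 0: [5, 1]
Peg 1: [2]
Peg 2: [6, 4, 3]

After move 3 (0->1):
Peg 0: [5]
Peg 1: [2, 1]
Peg 2: [6, 4, 3]

After move 4 (1->2):
Peg 0: [5]
Peg 1: [2]
Peg 2: [6, 4, 3, 1]

After move 5 (2->0):
Peg 0: [5, 1]
Peg 1: [2]
Peg 2: [6, 4, 3]

After move 6 (0->2):
Peg 0: [5]
Peg 1: [2]
Peg 2: [6, 4, 3, 1]

After move 7 (2->0):
Peg 0: [5, 1]
Peg 1: [2]
Peg 2: [6, 4, 3]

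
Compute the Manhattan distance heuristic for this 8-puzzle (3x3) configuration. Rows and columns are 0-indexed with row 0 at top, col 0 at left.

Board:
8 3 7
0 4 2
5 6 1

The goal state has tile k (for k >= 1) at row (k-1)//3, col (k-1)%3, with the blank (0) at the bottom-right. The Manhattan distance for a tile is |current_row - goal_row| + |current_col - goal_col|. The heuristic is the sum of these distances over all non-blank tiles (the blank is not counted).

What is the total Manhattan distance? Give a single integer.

Tile 8: at (0,0), goal (2,1), distance |0-2|+|0-1| = 3
Tile 3: at (0,1), goal (0,2), distance |0-0|+|1-2| = 1
Tile 7: at (0,2), goal (2,0), distance |0-2|+|2-0| = 4
Tile 4: at (1,1), goal (1,0), distance |1-1|+|1-0| = 1
Tile 2: at (1,2), goal (0,1), distance |1-0|+|2-1| = 2
Tile 5: at (2,0), goal (1,1), distance |2-1|+|0-1| = 2
Tile 6: at (2,1), goal (1,2), distance |2-1|+|1-2| = 2
Tile 1: at (2,2), goal (0,0), distance |2-0|+|2-0| = 4
Sum: 3 + 1 + 4 + 1 + 2 + 2 + 2 + 4 = 19

Answer: 19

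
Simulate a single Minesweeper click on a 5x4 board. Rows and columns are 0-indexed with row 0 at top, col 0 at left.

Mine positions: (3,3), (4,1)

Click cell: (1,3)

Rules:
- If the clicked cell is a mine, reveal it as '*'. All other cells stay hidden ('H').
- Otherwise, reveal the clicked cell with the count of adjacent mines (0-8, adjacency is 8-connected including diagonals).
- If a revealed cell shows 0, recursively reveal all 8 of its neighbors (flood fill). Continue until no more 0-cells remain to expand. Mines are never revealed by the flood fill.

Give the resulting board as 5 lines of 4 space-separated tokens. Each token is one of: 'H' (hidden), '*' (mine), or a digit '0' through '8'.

0 0 0 0
0 0 0 0
0 0 1 1
1 1 2 H
H H H H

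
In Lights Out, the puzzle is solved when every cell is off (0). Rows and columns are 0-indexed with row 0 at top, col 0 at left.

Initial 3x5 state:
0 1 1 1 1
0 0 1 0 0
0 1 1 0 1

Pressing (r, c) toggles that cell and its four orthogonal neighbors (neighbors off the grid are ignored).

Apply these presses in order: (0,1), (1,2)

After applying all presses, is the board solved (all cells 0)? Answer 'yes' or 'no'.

After press 1 at (0,1):
1 0 0 1 1
0 1 1 0 0
0 1 1 0 1

After press 2 at (1,2):
1 0 1 1 1
0 0 0 1 0
0 1 0 0 1

Lights still on: 7

Answer: no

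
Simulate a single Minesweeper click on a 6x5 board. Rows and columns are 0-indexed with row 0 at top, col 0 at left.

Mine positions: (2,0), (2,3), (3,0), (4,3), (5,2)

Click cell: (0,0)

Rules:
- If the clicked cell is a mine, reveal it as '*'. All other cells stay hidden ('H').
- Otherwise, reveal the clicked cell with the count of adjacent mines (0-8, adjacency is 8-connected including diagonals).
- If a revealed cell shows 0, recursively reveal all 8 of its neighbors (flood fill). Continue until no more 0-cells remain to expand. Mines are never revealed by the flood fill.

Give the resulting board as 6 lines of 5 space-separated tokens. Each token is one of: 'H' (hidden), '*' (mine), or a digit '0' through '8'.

0 0 0 0 0
1 1 1 1 1
H H H H H
H H H H H
H H H H H
H H H H H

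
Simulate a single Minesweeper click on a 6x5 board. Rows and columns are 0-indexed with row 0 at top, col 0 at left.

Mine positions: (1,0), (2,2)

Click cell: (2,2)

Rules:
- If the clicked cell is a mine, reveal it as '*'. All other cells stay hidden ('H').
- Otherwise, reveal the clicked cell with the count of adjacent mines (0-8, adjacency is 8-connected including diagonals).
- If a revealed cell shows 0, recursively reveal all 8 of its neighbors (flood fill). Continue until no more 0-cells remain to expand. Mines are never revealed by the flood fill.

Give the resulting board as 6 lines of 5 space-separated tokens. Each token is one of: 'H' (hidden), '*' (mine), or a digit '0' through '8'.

H H H H H
H H H H H
H H * H H
H H H H H
H H H H H
H H H H H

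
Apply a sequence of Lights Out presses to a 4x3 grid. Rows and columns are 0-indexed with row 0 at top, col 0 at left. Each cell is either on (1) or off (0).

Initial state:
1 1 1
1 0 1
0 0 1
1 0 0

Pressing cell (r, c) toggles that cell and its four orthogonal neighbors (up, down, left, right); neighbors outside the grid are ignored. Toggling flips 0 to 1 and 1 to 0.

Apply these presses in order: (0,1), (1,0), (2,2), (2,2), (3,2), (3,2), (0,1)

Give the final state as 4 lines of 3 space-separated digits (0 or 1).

Answer: 0 1 1
0 1 1
1 0 1
1 0 0

Derivation:
After press 1 at (0,1):
0 0 0
1 1 1
0 0 1
1 0 0

After press 2 at (1,0):
1 0 0
0 0 1
1 0 1
1 0 0

After press 3 at (2,2):
1 0 0
0 0 0
1 1 0
1 0 1

After press 4 at (2,2):
1 0 0
0 0 1
1 0 1
1 0 0

After press 5 at (3,2):
1 0 0
0 0 1
1 0 0
1 1 1

After press 6 at (3,2):
1 0 0
0 0 1
1 0 1
1 0 0

After press 7 at (0,1):
0 1 1
0 1 1
1 0 1
1 0 0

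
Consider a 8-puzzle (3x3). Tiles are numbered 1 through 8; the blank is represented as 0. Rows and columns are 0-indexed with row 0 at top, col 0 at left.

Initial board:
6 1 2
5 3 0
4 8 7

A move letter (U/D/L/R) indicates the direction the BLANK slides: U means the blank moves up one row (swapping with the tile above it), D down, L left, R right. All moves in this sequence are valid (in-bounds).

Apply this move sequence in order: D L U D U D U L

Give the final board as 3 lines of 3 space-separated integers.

Answer: 6 1 2
0 5 7
4 3 8

Derivation:
After move 1 (D):
6 1 2
5 3 7
4 8 0

After move 2 (L):
6 1 2
5 3 7
4 0 8

After move 3 (U):
6 1 2
5 0 7
4 3 8

After move 4 (D):
6 1 2
5 3 7
4 0 8

After move 5 (U):
6 1 2
5 0 7
4 3 8

After move 6 (D):
6 1 2
5 3 7
4 0 8

After move 7 (U):
6 1 2
5 0 7
4 3 8

After move 8 (L):
6 1 2
0 5 7
4 3 8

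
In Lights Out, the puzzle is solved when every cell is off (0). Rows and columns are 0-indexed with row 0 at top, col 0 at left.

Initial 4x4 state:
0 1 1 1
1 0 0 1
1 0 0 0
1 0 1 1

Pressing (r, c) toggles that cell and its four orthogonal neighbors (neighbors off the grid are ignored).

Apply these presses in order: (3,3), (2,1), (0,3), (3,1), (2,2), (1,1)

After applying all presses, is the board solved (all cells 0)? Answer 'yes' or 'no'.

Answer: yes

Derivation:
After press 1 at (3,3):
0 1 1 1
1 0 0 1
1 0 0 1
1 0 0 0

After press 2 at (2,1):
0 1 1 1
1 1 0 1
0 1 1 1
1 1 0 0

After press 3 at (0,3):
0 1 0 0
1 1 0 0
0 1 1 1
1 1 0 0

After press 4 at (3,1):
0 1 0 0
1 1 0 0
0 0 1 1
0 0 1 0

After press 5 at (2,2):
0 1 0 0
1 1 1 0
0 1 0 0
0 0 0 0

After press 6 at (1,1):
0 0 0 0
0 0 0 0
0 0 0 0
0 0 0 0

Lights still on: 0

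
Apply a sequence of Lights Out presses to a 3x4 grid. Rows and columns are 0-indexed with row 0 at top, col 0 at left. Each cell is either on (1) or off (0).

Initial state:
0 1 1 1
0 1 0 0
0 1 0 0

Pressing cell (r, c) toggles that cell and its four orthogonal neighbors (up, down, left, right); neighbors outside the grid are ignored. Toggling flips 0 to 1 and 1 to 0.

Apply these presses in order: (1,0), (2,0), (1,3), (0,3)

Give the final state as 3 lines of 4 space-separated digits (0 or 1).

After press 1 at (1,0):
1 1 1 1
1 0 0 0
1 1 0 0

After press 2 at (2,0):
1 1 1 1
0 0 0 0
0 0 0 0

After press 3 at (1,3):
1 1 1 0
0 0 1 1
0 0 0 1

After press 4 at (0,3):
1 1 0 1
0 0 1 0
0 0 0 1

Answer: 1 1 0 1
0 0 1 0
0 0 0 1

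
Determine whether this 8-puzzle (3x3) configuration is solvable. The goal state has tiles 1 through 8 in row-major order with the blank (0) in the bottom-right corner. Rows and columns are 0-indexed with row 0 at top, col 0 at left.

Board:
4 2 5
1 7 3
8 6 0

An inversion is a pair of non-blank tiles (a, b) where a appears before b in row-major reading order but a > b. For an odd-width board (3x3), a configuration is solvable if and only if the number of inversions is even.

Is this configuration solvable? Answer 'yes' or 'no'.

Answer: no

Derivation:
Inversions (pairs i<j in row-major order where tile[i] > tile[j] > 0): 9
9 is odd, so the puzzle is not solvable.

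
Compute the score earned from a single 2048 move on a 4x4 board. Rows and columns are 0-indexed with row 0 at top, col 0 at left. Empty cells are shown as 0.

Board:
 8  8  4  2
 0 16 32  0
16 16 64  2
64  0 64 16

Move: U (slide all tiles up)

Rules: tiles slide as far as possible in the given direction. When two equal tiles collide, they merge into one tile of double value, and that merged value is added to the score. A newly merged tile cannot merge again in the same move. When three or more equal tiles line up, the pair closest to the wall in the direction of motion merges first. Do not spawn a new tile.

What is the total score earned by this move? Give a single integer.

Answer: 164

Derivation:
Slide up:
col 0: [8, 0, 16, 64] -> [8, 16, 64, 0]  score +0 (running 0)
col 1: [8, 16, 16, 0] -> [8, 32, 0, 0]  score +32 (running 32)
col 2: [4, 32, 64, 64] -> [4, 32, 128, 0]  score +128 (running 160)
col 3: [2, 0, 2, 16] -> [4, 16, 0, 0]  score +4 (running 164)
Board after move:
  8   8   4   4
 16  32  32  16
 64   0 128   0
  0   0   0   0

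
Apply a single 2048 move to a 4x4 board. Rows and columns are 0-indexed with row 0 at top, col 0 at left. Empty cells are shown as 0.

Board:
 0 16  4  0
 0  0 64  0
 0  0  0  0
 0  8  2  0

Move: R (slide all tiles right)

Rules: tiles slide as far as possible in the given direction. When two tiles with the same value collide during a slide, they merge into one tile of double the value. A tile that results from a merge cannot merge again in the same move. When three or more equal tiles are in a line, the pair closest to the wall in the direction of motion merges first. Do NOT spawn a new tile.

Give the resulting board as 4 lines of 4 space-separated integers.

Slide right:
row 0: [0, 16, 4, 0] -> [0, 0, 16, 4]
row 1: [0, 0, 64, 0] -> [0, 0, 0, 64]
row 2: [0, 0, 0, 0] -> [0, 0, 0, 0]
row 3: [0, 8, 2, 0] -> [0, 0, 8, 2]

Answer:  0  0 16  4
 0  0  0 64
 0  0  0  0
 0  0  8  2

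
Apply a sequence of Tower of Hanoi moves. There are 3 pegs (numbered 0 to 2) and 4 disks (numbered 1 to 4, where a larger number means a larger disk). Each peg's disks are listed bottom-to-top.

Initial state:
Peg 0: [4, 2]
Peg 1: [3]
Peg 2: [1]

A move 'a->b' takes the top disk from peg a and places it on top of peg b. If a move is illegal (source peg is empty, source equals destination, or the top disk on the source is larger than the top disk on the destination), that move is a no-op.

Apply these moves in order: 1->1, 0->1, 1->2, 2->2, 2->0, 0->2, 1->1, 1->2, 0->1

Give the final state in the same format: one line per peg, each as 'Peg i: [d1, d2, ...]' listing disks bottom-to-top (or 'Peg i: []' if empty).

Answer: Peg 0: [4]
Peg 1: [3, 2]
Peg 2: [1]

Derivation:
After move 1 (1->1):
Peg 0: [4, 2]
Peg 1: [3]
Peg 2: [1]

After move 2 (0->1):
Peg 0: [4]
Peg 1: [3, 2]
Peg 2: [1]

After move 3 (1->2):
Peg 0: [4]
Peg 1: [3, 2]
Peg 2: [1]

After move 4 (2->2):
Peg 0: [4]
Peg 1: [3, 2]
Peg 2: [1]

After move 5 (2->0):
Peg 0: [4, 1]
Peg 1: [3, 2]
Peg 2: []

After move 6 (0->2):
Peg 0: [4]
Peg 1: [3, 2]
Peg 2: [1]

After move 7 (1->1):
Peg 0: [4]
Peg 1: [3, 2]
Peg 2: [1]

After move 8 (1->2):
Peg 0: [4]
Peg 1: [3, 2]
Peg 2: [1]

After move 9 (0->1):
Peg 0: [4]
Peg 1: [3, 2]
Peg 2: [1]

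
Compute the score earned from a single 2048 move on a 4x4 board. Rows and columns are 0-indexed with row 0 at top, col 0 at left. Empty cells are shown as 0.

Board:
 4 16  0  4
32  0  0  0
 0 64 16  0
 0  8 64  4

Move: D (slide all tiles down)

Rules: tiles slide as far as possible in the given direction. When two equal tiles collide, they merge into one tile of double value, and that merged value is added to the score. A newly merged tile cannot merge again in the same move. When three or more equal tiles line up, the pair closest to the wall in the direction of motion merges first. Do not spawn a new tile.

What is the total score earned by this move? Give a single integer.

Slide down:
col 0: [4, 32, 0, 0] -> [0, 0, 4, 32]  score +0 (running 0)
col 1: [16, 0, 64, 8] -> [0, 16, 64, 8]  score +0 (running 0)
col 2: [0, 0, 16, 64] -> [0, 0, 16, 64]  score +0 (running 0)
col 3: [4, 0, 0, 4] -> [0, 0, 0, 8]  score +8 (running 8)
Board after move:
 0  0  0  0
 0 16  0  0
 4 64 16  0
32  8 64  8

Answer: 8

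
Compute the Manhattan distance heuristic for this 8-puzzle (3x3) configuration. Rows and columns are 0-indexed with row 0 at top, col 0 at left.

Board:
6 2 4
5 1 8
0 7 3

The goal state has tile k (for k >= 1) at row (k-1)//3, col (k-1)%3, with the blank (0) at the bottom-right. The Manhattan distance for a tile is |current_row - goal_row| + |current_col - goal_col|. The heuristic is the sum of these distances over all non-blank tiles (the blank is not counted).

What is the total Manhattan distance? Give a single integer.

Tile 6: (0,0)->(1,2) = 3
Tile 2: (0,1)->(0,1) = 0
Tile 4: (0,2)->(1,0) = 3
Tile 5: (1,0)->(1,1) = 1
Tile 1: (1,1)->(0,0) = 2
Tile 8: (1,2)->(2,1) = 2
Tile 7: (2,1)->(2,0) = 1
Tile 3: (2,2)->(0,2) = 2
Sum: 3 + 0 + 3 + 1 + 2 + 2 + 1 + 2 = 14

Answer: 14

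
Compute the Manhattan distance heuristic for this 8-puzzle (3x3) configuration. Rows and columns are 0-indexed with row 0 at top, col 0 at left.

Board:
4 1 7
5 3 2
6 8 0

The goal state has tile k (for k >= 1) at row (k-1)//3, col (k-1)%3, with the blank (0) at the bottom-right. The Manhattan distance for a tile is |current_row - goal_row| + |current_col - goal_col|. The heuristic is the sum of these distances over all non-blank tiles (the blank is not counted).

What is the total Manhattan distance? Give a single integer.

Tile 4: (0,0)->(1,0) = 1
Tile 1: (0,1)->(0,0) = 1
Tile 7: (0,2)->(2,0) = 4
Tile 5: (1,0)->(1,1) = 1
Tile 3: (1,1)->(0,2) = 2
Tile 2: (1,2)->(0,1) = 2
Tile 6: (2,0)->(1,2) = 3
Tile 8: (2,1)->(2,1) = 0
Sum: 1 + 1 + 4 + 1 + 2 + 2 + 3 + 0 = 14

Answer: 14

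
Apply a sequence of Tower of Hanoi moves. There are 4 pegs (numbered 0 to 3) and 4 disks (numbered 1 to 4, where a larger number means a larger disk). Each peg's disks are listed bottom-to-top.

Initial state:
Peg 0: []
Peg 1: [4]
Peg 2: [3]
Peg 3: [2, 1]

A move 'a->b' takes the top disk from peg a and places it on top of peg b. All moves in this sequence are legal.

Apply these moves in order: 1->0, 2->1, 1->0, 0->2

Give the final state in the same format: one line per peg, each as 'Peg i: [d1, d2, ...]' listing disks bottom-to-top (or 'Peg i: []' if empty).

Answer: Peg 0: [4]
Peg 1: []
Peg 2: [3]
Peg 3: [2, 1]

Derivation:
After move 1 (1->0):
Peg 0: [4]
Peg 1: []
Peg 2: [3]
Peg 3: [2, 1]

After move 2 (2->1):
Peg 0: [4]
Peg 1: [3]
Peg 2: []
Peg 3: [2, 1]

After move 3 (1->0):
Peg 0: [4, 3]
Peg 1: []
Peg 2: []
Peg 3: [2, 1]

After move 4 (0->2):
Peg 0: [4]
Peg 1: []
Peg 2: [3]
Peg 3: [2, 1]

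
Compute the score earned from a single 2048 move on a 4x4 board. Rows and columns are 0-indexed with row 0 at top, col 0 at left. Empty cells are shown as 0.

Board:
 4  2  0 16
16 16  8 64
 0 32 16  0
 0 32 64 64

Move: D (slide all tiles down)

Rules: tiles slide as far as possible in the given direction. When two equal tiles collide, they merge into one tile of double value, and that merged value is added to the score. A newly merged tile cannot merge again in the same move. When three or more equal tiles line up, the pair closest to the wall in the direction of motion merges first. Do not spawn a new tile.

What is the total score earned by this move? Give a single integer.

Answer: 192

Derivation:
Slide down:
col 0: [4, 16, 0, 0] -> [0, 0, 4, 16]  score +0 (running 0)
col 1: [2, 16, 32, 32] -> [0, 2, 16, 64]  score +64 (running 64)
col 2: [0, 8, 16, 64] -> [0, 8, 16, 64]  score +0 (running 64)
col 3: [16, 64, 0, 64] -> [0, 0, 16, 128]  score +128 (running 192)
Board after move:
  0   0   0   0
  0   2   8   0
  4  16  16  16
 16  64  64 128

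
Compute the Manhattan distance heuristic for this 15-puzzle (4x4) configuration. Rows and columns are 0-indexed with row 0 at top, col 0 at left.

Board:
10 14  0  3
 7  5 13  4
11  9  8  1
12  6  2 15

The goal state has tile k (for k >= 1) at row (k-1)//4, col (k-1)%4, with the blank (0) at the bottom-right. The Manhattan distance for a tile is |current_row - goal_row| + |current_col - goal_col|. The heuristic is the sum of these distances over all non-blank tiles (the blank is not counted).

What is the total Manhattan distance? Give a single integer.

Answer: 36

Derivation:
Tile 10: at (0,0), goal (2,1), distance |0-2|+|0-1| = 3
Tile 14: at (0,1), goal (3,1), distance |0-3|+|1-1| = 3
Tile 3: at (0,3), goal (0,2), distance |0-0|+|3-2| = 1
Tile 7: at (1,0), goal (1,2), distance |1-1|+|0-2| = 2
Tile 5: at (1,1), goal (1,0), distance |1-1|+|1-0| = 1
Tile 13: at (1,2), goal (3,0), distance |1-3|+|2-0| = 4
Tile 4: at (1,3), goal (0,3), distance |1-0|+|3-3| = 1
Tile 11: at (2,0), goal (2,2), distance |2-2|+|0-2| = 2
Tile 9: at (2,1), goal (2,0), distance |2-2|+|1-0| = 1
Tile 8: at (2,2), goal (1,3), distance |2-1|+|2-3| = 2
Tile 1: at (2,3), goal (0,0), distance |2-0|+|3-0| = 5
Tile 12: at (3,0), goal (2,3), distance |3-2|+|0-3| = 4
Tile 6: at (3,1), goal (1,1), distance |3-1|+|1-1| = 2
Tile 2: at (3,2), goal (0,1), distance |3-0|+|2-1| = 4
Tile 15: at (3,3), goal (3,2), distance |3-3|+|3-2| = 1
Sum: 3 + 3 + 1 + 2 + 1 + 4 + 1 + 2 + 1 + 2 + 5 + 4 + 2 + 4 + 1 = 36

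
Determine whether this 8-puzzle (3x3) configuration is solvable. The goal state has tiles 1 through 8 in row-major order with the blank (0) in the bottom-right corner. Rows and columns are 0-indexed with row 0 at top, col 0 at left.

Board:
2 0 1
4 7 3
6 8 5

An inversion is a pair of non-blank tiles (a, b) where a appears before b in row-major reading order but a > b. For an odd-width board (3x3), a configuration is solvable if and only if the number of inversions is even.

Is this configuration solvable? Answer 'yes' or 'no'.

Answer: no

Derivation:
Inversions (pairs i<j in row-major order where tile[i] > tile[j] > 0): 7
7 is odd, so the puzzle is not solvable.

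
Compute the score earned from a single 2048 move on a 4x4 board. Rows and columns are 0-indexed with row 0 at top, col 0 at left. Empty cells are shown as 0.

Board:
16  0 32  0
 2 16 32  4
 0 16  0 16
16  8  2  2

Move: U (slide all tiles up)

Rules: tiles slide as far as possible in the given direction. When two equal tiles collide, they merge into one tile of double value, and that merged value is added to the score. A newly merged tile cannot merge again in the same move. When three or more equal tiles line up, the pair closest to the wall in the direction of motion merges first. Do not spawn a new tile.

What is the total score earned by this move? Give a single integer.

Slide up:
col 0: [16, 2, 0, 16] -> [16, 2, 16, 0]  score +0 (running 0)
col 1: [0, 16, 16, 8] -> [32, 8, 0, 0]  score +32 (running 32)
col 2: [32, 32, 0, 2] -> [64, 2, 0, 0]  score +64 (running 96)
col 3: [0, 4, 16, 2] -> [4, 16, 2, 0]  score +0 (running 96)
Board after move:
16 32 64  4
 2  8  2 16
16  0  0  2
 0  0  0  0

Answer: 96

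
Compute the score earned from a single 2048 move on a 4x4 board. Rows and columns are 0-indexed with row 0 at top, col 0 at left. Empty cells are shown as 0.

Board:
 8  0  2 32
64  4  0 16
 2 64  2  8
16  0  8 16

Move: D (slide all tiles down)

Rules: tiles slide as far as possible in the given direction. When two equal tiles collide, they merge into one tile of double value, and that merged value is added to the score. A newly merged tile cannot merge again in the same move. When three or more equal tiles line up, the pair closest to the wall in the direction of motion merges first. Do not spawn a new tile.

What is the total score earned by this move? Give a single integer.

Answer: 4

Derivation:
Slide down:
col 0: [8, 64, 2, 16] -> [8, 64, 2, 16]  score +0 (running 0)
col 1: [0, 4, 64, 0] -> [0, 0, 4, 64]  score +0 (running 0)
col 2: [2, 0, 2, 8] -> [0, 0, 4, 8]  score +4 (running 4)
col 3: [32, 16, 8, 16] -> [32, 16, 8, 16]  score +0 (running 4)
Board after move:
 8  0  0 32
64  0  0 16
 2  4  4  8
16 64  8 16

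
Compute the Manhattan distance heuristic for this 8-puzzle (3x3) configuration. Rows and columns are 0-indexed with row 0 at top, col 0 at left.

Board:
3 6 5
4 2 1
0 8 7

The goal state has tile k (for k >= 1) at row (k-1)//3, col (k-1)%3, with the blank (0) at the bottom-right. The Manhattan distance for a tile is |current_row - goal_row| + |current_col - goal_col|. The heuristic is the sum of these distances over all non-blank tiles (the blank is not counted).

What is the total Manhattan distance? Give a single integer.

Answer: 12

Derivation:
Tile 3: (0,0)->(0,2) = 2
Tile 6: (0,1)->(1,2) = 2
Tile 5: (0,2)->(1,1) = 2
Tile 4: (1,0)->(1,0) = 0
Tile 2: (1,1)->(0,1) = 1
Tile 1: (1,2)->(0,0) = 3
Tile 8: (2,1)->(2,1) = 0
Tile 7: (2,2)->(2,0) = 2
Sum: 2 + 2 + 2 + 0 + 1 + 3 + 0 + 2 = 12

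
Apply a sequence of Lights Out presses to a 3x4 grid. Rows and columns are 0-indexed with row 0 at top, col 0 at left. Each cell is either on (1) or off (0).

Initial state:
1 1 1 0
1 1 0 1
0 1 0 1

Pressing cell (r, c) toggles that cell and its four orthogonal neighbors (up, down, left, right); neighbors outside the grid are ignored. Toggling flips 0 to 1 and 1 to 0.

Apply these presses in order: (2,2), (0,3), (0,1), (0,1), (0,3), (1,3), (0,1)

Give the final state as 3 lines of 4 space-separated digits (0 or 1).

After press 1 at (2,2):
1 1 1 0
1 1 1 1
0 0 1 0

After press 2 at (0,3):
1 1 0 1
1 1 1 0
0 0 1 0

After press 3 at (0,1):
0 0 1 1
1 0 1 0
0 0 1 0

After press 4 at (0,1):
1 1 0 1
1 1 1 0
0 0 1 0

After press 5 at (0,3):
1 1 1 0
1 1 1 1
0 0 1 0

After press 6 at (1,3):
1 1 1 1
1 1 0 0
0 0 1 1

After press 7 at (0,1):
0 0 0 1
1 0 0 0
0 0 1 1

Answer: 0 0 0 1
1 0 0 0
0 0 1 1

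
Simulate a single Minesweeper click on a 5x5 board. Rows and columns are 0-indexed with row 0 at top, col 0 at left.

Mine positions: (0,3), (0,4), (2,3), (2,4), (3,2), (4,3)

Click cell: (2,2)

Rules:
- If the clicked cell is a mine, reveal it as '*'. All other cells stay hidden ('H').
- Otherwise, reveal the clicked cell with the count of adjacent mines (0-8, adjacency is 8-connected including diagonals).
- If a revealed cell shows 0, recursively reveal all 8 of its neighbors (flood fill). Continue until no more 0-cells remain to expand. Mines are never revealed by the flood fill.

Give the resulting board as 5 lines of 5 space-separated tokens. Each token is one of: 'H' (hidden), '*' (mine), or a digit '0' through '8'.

H H H H H
H H H H H
H H 2 H H
H H H H H
H H H H H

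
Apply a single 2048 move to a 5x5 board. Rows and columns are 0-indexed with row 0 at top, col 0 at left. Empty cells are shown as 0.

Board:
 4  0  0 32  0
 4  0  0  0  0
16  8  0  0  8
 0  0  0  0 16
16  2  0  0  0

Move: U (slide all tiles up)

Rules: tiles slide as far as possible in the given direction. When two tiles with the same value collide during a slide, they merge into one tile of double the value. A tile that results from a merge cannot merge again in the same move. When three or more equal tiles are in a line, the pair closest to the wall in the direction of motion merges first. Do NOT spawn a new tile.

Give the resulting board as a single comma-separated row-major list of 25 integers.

Answer: 8, 8, 0, 32, 8, 32, 2, 0, 0, 16, 0, 0, 0, 0, 0, 0, 0, 0, 0, 0, 0, 0, 0, 0, 0

Derivation:
Slide up:
col 0: [4, 4, 16, 0, 16] -> [8, 32, 0, 0, 0]
col 1: [0, 0, 8, 0, 2] -> [8, 2, 0, 0, 0]
col 2: [0, 0, 0, 0, 0] -> [0, 0, 0, 0, 0]
col 3: [32, 0, 0, 0, 0] -> [32, 0, 0, 0, 0]
col 4: [0, 0, 8, 16, 0] -> [8, 16, 0, 0, 0]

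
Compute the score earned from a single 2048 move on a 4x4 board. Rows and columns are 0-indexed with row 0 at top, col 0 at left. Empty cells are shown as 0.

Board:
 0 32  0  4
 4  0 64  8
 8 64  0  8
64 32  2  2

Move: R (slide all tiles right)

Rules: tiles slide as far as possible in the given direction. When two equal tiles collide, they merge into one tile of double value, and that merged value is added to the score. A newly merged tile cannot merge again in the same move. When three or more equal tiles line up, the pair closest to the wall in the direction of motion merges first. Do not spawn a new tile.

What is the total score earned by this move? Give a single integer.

Answer: 4

Derivation:
Slide right:
row 0: [0, 32, 0, 4] -> [0, 0, 32, 4]  score +0 (running 0)
row 1: [4, 0, 64, 8] -> [0, 4, 64, 8]  score +0 (running 0)
row 2: [8, 64, 0, 8] -> [0, 8, 64, 8]  score +0 (running 0)
row 3: [64, 32, 2, 2] -> [0, 64, 32, 4]  score +4 (running 4)
Board after move:
 0  0 32  4
 0  4 64  8
 0  8 64  8
 0 64 32  4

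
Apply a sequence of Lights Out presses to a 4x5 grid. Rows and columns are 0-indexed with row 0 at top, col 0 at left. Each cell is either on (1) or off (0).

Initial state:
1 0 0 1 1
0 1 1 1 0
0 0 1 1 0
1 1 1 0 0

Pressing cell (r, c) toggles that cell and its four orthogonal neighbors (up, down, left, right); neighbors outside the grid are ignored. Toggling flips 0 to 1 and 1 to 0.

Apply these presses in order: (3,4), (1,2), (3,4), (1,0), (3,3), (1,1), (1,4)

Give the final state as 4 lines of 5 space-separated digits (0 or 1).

Answer: 0 1 1 1 0
0 0 1 1 1
1 1 0 0 1
1 1 0 1 1

Derivation:
After press 1 at (3,4):
1 0 0 1 1
0 1 1 1 0
0 0 1 1 1
1 1 1 1 1

After press 2 at (1,2):
1 0 1 1 1
0 0 0 0 0
0 0 0 1 1
1 1 1 1 1

After press 3 at (3,4):
1 0 1 1 1
0 0 0 0 0
0 0 0 1 0
1 1 1 0 0

After press 4 at (1,0):
0 0 1 1 1
1 1 0 0 0
1 0 0 1 0
1 1 1 0 0

After press 5 at (3,3):
0 0 1 1 1
1 1 0 0 0
1 0 0 0 0
1 1 0 1 1

After press 6 at (1,1):
0 1 1 1 1
0 0 1 0 0
1 1 0 0 0
1 1 0 1 1

After press 7 at (1,4):
0 1 1 1 0
0 0 1 1 1
1 1 0 0 1
1 1 0 1 1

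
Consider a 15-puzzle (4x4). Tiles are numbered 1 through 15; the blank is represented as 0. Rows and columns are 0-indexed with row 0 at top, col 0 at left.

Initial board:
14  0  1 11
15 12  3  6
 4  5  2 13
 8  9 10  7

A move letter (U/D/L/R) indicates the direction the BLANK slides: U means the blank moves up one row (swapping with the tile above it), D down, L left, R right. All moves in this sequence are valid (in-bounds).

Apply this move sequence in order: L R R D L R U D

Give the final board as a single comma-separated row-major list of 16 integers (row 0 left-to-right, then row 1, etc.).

Answer: 14, 1, 3, 11, 15, 12, 0, 6, 4, 5, 2, 13, 8, 9, 10, 7

Derivation:
After move 1 (L):
 0 14  1 11
15 12  3  6
 4  5  2 13
 8  9 10  7

After move 2 (R):
14  0  1 11
15 12  3  6
 4  5  2 13
 8  9 10  7

After move 3 (R):
14  1  0 11
15 12  3  6
 4  5  2 13
 8  9 10  7

After move 4 (D):
14  1  3 11
15 12  0  6
 4  5  2 13
 8  9 10  7

After move 5 (L):
14  1  3 11
15  0 12  6
 4  5  2 13
 8  9 10  7

After move 6 (R):
14  1  3 11
15 12  0  6
 4  5  2 13
 8  9 10  7

After move 7 (U):
14  1  0 11
15 12  3  6
 4  5  2 13
 8  9 10  7

After move 8 (D):
14  1  3 11
15 12  0  6
 4  5  2 13
 8  9 10  7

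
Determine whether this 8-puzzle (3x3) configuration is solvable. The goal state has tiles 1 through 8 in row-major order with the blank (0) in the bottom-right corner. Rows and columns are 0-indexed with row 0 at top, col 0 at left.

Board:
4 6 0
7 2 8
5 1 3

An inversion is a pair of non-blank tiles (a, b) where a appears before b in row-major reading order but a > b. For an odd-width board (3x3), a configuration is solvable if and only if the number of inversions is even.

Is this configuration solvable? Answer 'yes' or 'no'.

Inversions (pairs i<j in row-major order where tile[i] > tile[j] > 0): 17
17 is odd, so the puzzle is not solvable.

Answer: no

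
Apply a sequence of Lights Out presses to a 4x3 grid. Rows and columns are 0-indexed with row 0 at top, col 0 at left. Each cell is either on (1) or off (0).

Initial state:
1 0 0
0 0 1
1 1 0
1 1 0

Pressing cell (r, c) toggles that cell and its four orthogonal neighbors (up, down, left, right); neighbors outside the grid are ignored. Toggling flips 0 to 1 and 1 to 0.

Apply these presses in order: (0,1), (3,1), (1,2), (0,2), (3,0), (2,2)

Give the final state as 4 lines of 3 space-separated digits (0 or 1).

Answer: 0 0 1
0 0 0
0 1 0
1 1 0

Derivation:
After press 1 at (0,1):
0 1 1
0 1 1
1 1 0
1 1 0

After press 2 at (3,1):
0 1 1
0 1 1
1 0 0
0 0 1

After press 3 at (1,2):
0 1 0
0 0 0
1 0 1
0 0 1

After press 4 at (0,2):
0 0 1
0 0 1
1 0 1
0 0 1

After press 5 at (3,0):
0 0 1
0 0 1
0 0 1
1 1 1

After press 6 at (2,2):
0 0 1
0 0 0
0 1 0
1 1 0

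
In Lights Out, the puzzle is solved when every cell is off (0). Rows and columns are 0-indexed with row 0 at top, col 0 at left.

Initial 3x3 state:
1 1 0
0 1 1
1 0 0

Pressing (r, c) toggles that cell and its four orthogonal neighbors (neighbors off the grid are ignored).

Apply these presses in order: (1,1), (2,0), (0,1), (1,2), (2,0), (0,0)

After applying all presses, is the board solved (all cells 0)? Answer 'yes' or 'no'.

After press 1 at (1,1):
1 0 0
1 0 0
1 1 0

After press 2 at (2,0):
1 0 0
0 0 0
0 0 0

After press 3 at (0,1):
0 1 1
0 1 0
0 0 0

After press 4 at (1,2):
0 1 0
0 0 1
0 0 1

After press 5 at (2,0):
0 1 0
1 0 1
1 1 1

After press 6 at (0,0):
1 0 0
0 0 1
1 1 1

Lights still on: 5

Answer: no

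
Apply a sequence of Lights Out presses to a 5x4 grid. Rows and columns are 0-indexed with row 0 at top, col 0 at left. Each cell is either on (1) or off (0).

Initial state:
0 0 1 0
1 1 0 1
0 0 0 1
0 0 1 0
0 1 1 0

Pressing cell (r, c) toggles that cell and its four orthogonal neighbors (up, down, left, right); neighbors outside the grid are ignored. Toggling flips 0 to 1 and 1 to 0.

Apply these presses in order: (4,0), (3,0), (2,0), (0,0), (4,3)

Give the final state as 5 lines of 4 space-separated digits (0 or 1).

After press 1 at (4,0):
0 0 1 0
1 1 0 1
0 0 0 1
1 0 1 0
1 0 1 0

After press 2 at (3,0):
0 0 1 0
1 1 0 1
1 0 0 1
0 1 1 0
0 0 1 0

After press 3 at (2,0):
0 0 1 0
0 1 0 1
0 1 0 1
1 1 1 0
0 0 1 0

After press 4 at (0,0):
1 1 1 0
1 1 0 1
0 1 0 1
1 1 1 0
0 0 1 0

After press 5 at (4,3):
1 1 1 0
1 1 0 1
0 1 0 1
1 1 1 1
0 0 0 1

Answer: 1 1 1 0
1 1 0 1
0 1 0 1
1 1 1 1
0 0 0 1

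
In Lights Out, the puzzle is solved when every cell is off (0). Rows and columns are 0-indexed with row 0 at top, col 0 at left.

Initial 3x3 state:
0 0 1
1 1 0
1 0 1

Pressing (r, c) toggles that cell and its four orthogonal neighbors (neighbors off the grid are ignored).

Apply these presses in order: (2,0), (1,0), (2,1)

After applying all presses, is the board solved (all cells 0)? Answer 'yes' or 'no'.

Answer: no

Derivation:
After press 1 at (2,0):
0 0 1
0 1 0
0 1 1

After press 2 at (1,0):
1 0 1
1 0 0
1 1 1

After press 3 at (2,1):
1 0 1
1 1 0
0 0 0

Lights still on: 4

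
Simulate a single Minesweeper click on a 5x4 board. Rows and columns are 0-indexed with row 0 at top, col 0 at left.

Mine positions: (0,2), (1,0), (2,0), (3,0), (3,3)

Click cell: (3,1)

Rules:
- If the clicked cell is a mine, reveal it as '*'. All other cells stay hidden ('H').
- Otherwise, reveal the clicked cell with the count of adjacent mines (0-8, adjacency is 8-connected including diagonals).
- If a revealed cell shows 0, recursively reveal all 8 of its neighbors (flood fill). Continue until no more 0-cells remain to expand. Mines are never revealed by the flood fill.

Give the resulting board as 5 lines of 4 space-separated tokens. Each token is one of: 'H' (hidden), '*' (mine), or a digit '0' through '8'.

H H H H
H H H H
H H H H
H 2 H H
H H H H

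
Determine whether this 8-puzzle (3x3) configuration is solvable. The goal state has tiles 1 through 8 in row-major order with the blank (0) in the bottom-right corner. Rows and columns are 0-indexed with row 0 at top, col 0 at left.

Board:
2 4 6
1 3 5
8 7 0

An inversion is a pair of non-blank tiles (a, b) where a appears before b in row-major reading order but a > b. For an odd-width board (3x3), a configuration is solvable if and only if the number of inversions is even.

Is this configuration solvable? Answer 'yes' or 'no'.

Answer: no

Derivation:
Inversions (pairs i<j in row-major order where tile[i] > tile[j] > 0): 7
7 is odd, so the puzzle is not solvable.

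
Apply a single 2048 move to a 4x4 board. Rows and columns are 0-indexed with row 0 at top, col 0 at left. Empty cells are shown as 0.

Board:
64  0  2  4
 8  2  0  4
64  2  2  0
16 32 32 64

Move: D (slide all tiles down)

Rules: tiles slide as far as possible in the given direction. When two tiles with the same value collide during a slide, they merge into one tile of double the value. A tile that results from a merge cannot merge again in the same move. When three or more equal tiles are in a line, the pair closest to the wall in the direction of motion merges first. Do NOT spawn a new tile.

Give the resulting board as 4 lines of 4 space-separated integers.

Answer: 64  0  0  0
 8  0  0  0
64  4  4  8
16 32 32 64

Derivation:
Slide down:
col 0: [64, 8, 64, 16] -> [64, 8, 64, 16]
col 1: [0, 2, 2, 32] -> [0, 0, 4, 32]
col 2: [2, 0, 2, 32] -> [0, 0, 4, 32]
col 3: [4, 4, 0, 64] -> [0, 0, 8, 64]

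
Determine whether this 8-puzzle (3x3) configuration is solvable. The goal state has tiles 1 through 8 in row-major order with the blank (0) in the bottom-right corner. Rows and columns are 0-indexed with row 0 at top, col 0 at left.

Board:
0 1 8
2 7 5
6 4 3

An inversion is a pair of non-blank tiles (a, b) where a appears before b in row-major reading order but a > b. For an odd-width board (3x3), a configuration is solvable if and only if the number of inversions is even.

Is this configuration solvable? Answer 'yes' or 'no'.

Inversions (pairs i<j in row-major order where tile[i] > tile[j] > 0): 15
15 is odd, so the puzzle is not solvable.

Answer: no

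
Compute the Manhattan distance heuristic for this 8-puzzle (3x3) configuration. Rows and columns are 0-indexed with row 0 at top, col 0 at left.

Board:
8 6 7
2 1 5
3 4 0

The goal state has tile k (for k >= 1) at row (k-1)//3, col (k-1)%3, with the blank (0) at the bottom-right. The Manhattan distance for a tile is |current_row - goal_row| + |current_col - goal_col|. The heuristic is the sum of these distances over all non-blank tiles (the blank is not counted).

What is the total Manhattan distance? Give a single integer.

Tile 8: at (0,0), goal (2,1), distance |0-2|+|0-1| = 3
Tile 6: at (0,1), goal (1,2), distance |0-1|+|1-2| = 2
Tile 7: at (0,2), goal (2,0), distance |0-2|+|2-0| = 4
Tile 2: at (1,0), goal (0,1), distance |1-0|+|0-1| = 2
Tile 1: at (1,1), goal (0,0), distance |1-0|+|1-0| = 2
Tile 5: at (1,2), goal (1,1), distance |1-1|+|2-1| = 1
Tile 3: at (2,0), goal (0,2), distance |2-0|+|0-2| = 4
Tile 4: at (2,1), goal (1,0), distance |2-1|+|1-0| = 2
Sum: 3 + 2 + 4 + 2 + 2 + 1 + 4 + 2 = 20

Answer: 20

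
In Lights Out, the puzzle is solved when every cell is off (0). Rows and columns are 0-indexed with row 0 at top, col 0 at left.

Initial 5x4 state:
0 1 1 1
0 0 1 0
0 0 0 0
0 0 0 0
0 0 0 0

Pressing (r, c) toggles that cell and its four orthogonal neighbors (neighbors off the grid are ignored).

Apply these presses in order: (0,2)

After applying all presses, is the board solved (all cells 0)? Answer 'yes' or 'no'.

Answer: yes

Derivation:
After press 1 at (0,2):
0 0 0 0
0 0 0 0
0 0 0 0
0 0 0 0
0 0 0 0

Lights still on: 0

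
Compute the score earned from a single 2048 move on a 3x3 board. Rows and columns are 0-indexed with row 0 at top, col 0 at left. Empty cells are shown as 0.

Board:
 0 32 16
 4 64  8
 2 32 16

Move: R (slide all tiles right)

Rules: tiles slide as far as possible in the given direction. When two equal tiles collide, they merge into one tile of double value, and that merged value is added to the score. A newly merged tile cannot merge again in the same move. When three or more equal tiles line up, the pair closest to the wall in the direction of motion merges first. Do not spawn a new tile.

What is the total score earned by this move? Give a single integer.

Slide right:
row 0: [0, 32, 16] -> [0, 32, 16]  score +0 (running 0)
row 1: [4, 64, 8] -> [4, 64, 8]  score +0 (running 0)
row 2: [2, 32, 16] -> [2, 32, 16]  score +0 (running 0)
Board after move:
 0 32 16
 4 64  8
 2 32 16

Answer: 0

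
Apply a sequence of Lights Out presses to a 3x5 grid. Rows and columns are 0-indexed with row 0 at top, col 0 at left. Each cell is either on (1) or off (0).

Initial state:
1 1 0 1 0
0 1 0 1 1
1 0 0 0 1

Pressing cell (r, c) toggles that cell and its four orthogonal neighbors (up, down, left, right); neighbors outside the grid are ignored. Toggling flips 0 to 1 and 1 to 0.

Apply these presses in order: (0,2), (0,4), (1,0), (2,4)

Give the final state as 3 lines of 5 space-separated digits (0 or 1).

Answer: 0 0 1 1 1
1 0 1 1 1
0 0 0 1 0

Derivation:
After press 1 at (0,2):
1 0 1 0 0
0 1 1 1 1
1 0 0 0 1

After press 2 at (0,4):
1 0 1 1 1
0 1 1 1 0
1 0 0 0 1

After press 3 at (1,0):
0 0 1 1 1
1 0 1 1 0
0 0 0 0 1

After press 4 at (2,4):
0 0 1 1 1
1 0 1 1 1
0 0 0 1 0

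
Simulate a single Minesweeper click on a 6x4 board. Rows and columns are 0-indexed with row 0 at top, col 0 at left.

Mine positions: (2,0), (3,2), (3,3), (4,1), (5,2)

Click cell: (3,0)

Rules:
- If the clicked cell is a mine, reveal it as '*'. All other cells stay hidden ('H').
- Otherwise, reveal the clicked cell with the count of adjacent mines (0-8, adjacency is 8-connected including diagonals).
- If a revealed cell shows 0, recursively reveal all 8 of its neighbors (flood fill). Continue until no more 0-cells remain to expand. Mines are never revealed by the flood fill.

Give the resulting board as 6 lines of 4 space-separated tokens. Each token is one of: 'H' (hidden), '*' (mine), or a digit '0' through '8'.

H H H H
H H H H
H H H H
2 H H H
H H H H
H H H H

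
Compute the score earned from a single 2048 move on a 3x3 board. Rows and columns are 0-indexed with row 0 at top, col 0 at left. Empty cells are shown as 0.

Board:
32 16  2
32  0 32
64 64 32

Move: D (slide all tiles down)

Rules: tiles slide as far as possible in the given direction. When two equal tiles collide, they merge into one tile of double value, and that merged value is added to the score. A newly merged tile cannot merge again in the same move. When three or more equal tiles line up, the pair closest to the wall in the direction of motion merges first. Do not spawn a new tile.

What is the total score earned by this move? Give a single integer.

Slide down:
col 0: [32, 32, 64] -> [0, 64, 64]  score +64 (running 64)
col 1: [16, 0, 64] -> [0, 16, 64]  score +0 (running 64)
col 2: [2, 32, 32] -> [0, 2, 64]  score +64 (running 128)
Board after move:
 0  0  0
64 16  2
64 64 64

Answer: 128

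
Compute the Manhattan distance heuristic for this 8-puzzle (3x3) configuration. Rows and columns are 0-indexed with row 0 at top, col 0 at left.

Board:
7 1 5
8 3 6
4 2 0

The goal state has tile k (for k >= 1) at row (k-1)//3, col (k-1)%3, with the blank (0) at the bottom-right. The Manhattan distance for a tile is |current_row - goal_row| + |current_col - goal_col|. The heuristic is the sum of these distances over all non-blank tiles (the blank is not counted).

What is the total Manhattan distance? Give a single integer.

Answer: 12

Derivation:
Tile 7: at (0,0), goal (2,0), distance |0-2|+|0-0| = 2
Tile 1: at (0,1), goal (0,0), distance |0-0|+|1-0| = 1
Tile 5: at (0,2), goal (1,1), distance |0-1|+|2-1| = 2
Tile 8: at (1,0), goal (2,1), distance |1-2|+|0-1| = 2
Tile 3: at (1,1), goal (0,2), distance |1-0|+|1-2| = 2
Tile 6: at (1,2), goal (1,2), distance |1-1|+|2-2| = 0
Tile 4: at (2,0), goal (1,0), distance |2-1|+|0-0| = 1
Tile 2: at (2,1), goal (0,1), distance |2-0|+|1-1| = 2
Sum: 2 + 1 + 2 + 2 + 2 + 0 + 1 + 2 = 12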